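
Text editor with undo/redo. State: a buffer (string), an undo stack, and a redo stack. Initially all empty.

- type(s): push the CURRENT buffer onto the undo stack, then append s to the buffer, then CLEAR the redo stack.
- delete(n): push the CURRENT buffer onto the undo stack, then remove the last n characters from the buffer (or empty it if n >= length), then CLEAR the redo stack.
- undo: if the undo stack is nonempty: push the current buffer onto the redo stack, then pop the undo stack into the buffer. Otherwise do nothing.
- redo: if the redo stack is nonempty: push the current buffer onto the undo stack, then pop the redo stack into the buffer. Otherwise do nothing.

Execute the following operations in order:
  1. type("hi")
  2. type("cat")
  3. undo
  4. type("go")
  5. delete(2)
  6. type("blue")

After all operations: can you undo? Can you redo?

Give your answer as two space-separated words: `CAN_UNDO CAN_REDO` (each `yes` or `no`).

Answer: yes no

Derivation:
After op 1 (type): buf='hi' undo_depth=1 redo_depth=0
After op 2 (type): buf='hicat' undo_depth=2 redo_depth=0
After op 3 (undo): buf='hi' undo_depth=1 redo_depth=1
After op 4 (type): buf='higo' undo_depth=2 redo_depth=0
After op 5 (delete): buf='hi' undo_depth=3 redo_depth=0
After op 6 (type): buf='hiblue' undo_depth=4 redo_depth=0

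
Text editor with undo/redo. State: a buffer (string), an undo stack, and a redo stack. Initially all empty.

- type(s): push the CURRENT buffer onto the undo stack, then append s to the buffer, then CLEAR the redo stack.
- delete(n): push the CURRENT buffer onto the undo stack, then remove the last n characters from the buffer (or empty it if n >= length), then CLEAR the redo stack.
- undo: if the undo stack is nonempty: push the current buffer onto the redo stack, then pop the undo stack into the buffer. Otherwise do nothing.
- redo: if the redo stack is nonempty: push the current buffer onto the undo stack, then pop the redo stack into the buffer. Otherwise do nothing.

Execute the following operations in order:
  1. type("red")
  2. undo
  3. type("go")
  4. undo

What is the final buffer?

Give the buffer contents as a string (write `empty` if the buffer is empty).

After op 1 (type): buf='red' undo_depth=1 redo_depth=0
After op 2 (undo): buf='(empty)' undo_depth=0 redo_depth=1
After op 3 (type): buf='go' undo_depth=1 redo_depth=0
After op 4 (undo): buf='(empty)' undo_depth=0 redo_depth=1

Answer: empty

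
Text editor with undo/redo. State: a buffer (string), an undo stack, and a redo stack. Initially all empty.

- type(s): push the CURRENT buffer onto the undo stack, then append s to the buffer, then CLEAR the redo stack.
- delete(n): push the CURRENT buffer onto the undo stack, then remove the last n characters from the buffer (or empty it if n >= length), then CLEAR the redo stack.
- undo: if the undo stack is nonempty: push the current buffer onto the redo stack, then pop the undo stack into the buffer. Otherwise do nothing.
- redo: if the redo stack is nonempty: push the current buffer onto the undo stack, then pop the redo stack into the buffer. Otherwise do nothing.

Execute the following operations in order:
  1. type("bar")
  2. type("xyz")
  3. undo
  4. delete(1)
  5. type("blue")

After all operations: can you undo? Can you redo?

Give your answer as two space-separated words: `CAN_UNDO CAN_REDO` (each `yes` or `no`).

Answer: yes no

Derivation:
After op 1 (type): buf='bar' undo_depth=1 redo_depth=0
After op 2 (type): buf='barxyz' undo_depth=2 redo_depth=0
After op 3 (undo): buf='bar' undo_depth=1 redo_depth=1
After op 4 (delete): buf='ba' undo_depth=2 redo_depth=0
After op 5 (type): buf='bablue' undo_depth=3 redo_depth=0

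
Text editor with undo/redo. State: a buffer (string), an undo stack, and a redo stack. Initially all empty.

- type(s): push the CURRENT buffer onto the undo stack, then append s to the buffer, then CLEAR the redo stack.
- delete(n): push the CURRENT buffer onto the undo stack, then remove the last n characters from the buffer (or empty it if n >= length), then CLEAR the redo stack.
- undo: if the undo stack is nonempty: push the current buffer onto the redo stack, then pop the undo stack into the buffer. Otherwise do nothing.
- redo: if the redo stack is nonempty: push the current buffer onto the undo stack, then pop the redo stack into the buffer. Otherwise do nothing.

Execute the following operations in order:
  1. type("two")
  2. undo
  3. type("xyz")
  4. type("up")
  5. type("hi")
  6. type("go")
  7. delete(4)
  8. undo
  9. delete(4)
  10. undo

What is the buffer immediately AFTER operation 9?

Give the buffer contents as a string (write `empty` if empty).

After op 1 (type): buf='two' undo_depth=1 redo_depth=0
After op 2 (undo): buf='(empty)' undo_depth=0 redo_depth=1
After op 3 (type): buf='xyz' undo_depth=1 redo_depth=0
After op 4 (type): buf='xyzup' undo_depth=2 redo_depth=0
After op 5 (type): buf='xyzuphi' undo_depth=3 redo_depth=0
After op 6 (type): buf='xyzuphigo' undo_depth=4 redo_depth=0
After op 7 (delete): buf='xyzup' undo_depth=5 redo_depth=0
After op 8 (undo): buf='xyzuphigo' undo_depth=4 redo_depth=1
After op 9 (delete): buf='xyzup' undo_depth=5 redo_depth=0

Answer: xyzup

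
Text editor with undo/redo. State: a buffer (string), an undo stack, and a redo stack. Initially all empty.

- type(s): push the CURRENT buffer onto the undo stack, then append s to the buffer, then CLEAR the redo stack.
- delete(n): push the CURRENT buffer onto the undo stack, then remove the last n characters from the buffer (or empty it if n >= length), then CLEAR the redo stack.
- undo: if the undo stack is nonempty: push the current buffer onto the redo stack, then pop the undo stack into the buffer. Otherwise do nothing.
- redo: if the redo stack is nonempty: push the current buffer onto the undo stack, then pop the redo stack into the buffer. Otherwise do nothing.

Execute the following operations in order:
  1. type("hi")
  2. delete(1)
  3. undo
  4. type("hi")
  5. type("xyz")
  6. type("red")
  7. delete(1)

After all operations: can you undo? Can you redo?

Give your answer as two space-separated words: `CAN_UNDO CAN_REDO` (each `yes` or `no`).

Answer: yes no

Derivation:
After op 1 (type): buf='hi' undo_depth=1 redo_depth=0
After op 2 (delete): buf='h' undo_depth=2 redo_depth=0
After op 3 (undo): buf='hi' undo_depth=1 redo_depth=1
After op 4 (type): buf='hihi' undo_depth=2 redo_depth=0
After op 5 (type): buf='hihixyz' undo_depth=3 redo_depth=0
After op 6 (type): buf='hihixyzred' undo_depth=4 redo_depth=0
After op 7 (delete): buf='hihixyzre' undo_depth=5 redo_depth=0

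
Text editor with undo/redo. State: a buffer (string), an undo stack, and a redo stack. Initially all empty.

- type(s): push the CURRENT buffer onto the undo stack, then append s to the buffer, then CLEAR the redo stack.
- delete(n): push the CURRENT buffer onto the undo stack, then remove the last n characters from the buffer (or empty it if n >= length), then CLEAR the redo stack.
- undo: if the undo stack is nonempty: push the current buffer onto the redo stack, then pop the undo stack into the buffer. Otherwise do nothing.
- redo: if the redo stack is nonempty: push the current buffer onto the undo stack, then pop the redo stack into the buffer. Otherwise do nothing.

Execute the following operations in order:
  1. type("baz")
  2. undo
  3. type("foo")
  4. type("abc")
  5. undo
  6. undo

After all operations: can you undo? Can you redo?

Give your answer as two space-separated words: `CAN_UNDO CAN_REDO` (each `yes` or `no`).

Answer: no yes

Derivation:
After op 1 (type): buf='baz' undo_depth=1 redo_depth=0
After op 2 (undo): buf='(empty)' undo_depth=0 redo_depth=1
After op 3 (type): buf='foo' undo_depth=1 redo_depth=0
After op 4 (type): buf='fooabc' undo_depth=2 redo_depth=0
After op 5 (undo): buf='foo' undo_depth=1 redo_depth=1
After op 6 (undo): buf='(empty)' undo_depth=0 redo_depth=2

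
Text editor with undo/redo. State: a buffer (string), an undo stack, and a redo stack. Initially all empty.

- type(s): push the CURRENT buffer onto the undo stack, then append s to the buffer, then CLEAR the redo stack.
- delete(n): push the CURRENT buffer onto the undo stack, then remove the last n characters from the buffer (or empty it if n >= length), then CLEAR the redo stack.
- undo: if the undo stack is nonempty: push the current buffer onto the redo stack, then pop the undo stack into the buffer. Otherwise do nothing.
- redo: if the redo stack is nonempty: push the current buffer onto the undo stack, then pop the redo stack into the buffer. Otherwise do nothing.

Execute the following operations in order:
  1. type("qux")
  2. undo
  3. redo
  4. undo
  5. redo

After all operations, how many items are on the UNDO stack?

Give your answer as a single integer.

After op 1 (type): buf='qux' undo_depth=1 redo_depth=0
After op 2 (undo): buf='(empty)' undo_depth=0 redo_depth=1
After op 3 (redo): buf='qux' undo_depth=1 redo_depth=0
After op 4 (undo): buf='(empty)' undo_depth=0 redo_depth=1
After op 5 (redo): buf='qux' undo_depth=1 redo_depth=0

Answer: 1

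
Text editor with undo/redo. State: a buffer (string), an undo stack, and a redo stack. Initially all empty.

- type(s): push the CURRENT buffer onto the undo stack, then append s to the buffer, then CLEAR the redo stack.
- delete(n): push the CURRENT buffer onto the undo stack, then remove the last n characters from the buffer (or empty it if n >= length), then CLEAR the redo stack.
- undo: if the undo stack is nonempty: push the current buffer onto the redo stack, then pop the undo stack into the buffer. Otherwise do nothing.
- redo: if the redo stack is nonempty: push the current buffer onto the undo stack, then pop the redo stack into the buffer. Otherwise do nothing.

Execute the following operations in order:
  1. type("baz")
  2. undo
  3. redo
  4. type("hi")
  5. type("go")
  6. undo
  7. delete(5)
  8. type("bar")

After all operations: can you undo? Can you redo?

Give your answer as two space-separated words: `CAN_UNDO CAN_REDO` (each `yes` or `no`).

Answer: yes no

Derivation:
After op 1 (type): buf='baz' undo_depth=1 redo_depth=0
After op 2 (undo): buf='(empty)' undo_depth=0 redo_depth=1
After op 3 (redo): buf='baz' undo_depth=1 redo_depth=0
After op 4 (type): buf='bazhi' undo_depth=2 redo_depth=0
After op 5 (type): buf='bazhigo' undo_depth=3 redo_depth=0
After op 6 (undo): buf='bazhi' undo_depth=2 redo_depth=1
After op 7 (delete): buf='(empty)' undo_depth=3 redo_depth=0
After op 8 (type): buf='bar' undo_depth=4 redo_depth=0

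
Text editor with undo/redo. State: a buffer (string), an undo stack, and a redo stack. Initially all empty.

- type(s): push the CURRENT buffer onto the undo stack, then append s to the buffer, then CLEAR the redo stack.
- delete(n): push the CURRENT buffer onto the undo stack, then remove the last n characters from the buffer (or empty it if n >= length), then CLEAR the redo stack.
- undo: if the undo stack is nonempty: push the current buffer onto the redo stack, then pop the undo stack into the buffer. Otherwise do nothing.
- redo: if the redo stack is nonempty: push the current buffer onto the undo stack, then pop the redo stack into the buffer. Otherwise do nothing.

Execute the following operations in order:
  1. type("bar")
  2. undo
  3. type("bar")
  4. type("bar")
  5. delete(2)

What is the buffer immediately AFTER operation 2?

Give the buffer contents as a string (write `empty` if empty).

After op 1 (type): buf='bar' undo_depth=1 redo_depth=0
After op 2 (undo): buf='(empty)' undo_depth=0 redo_depth=1

Answer: empty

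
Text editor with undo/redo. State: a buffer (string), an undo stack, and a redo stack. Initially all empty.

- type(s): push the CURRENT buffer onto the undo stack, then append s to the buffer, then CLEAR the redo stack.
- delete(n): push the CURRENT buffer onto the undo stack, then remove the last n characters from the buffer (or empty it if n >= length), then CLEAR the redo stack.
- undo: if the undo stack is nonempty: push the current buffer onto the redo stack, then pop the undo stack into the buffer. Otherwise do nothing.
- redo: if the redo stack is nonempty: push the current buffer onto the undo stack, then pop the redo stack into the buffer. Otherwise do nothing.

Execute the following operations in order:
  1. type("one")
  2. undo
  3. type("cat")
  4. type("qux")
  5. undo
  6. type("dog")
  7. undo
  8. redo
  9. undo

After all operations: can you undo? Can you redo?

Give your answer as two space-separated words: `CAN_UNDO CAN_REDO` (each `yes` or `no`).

After op 1 (type): buf='one' undo_depth=1 redo_depth=0
After op 2 (undo): buf='(empty)' undo_depth=0 redo_depth=1
After op 3 (type): buf='cat' undo_depth=1 redo_depth=0
After op 4 (type): buf='catqux' undo_depth=2 redo_depth=0
After op 5 (undo): buf='cat' undo_depth=1 redo_depth=1
After op 6 (type): buf='catdog' undo_depth=2 redo_depth=0
After op 7 (undo): buf='cat' undo_depth=1 redo_depth=1
After op 8 (redo): buf='catdog' undo_depth=2 redo_depth=0
After op 9 (undo): buf='cat' undo_depth=1 redo_depth=1

Answer: yes yes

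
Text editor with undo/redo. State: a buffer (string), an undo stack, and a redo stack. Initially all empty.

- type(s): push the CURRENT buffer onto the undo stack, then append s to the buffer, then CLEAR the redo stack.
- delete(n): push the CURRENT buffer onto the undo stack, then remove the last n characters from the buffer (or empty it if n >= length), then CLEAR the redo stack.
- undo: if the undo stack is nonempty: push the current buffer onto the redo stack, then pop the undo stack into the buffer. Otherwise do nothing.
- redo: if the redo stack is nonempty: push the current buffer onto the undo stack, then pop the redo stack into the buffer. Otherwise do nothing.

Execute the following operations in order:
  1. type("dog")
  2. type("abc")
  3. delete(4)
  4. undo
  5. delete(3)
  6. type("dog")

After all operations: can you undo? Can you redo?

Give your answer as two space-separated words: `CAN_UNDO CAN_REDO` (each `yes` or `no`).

Answer: yes no

Derivation:
After op 1 (type): buf='dog' undo_depth=1 redo_depth=0
After op 2 (type): buf='dogabc' undo_depth=2 redo_depth=0
After op 3 (delete): buf='do' undo_depth=3 redo_depth=0
After op 4 (undo): buf='dogabc' undo_depth=2 redo_depth=1
After op 5 (delete): buf='dog' undo_depth=3 redo_depth=0
After op 6 (type): buf='dogdog' undo_depth=4 redo_depth=0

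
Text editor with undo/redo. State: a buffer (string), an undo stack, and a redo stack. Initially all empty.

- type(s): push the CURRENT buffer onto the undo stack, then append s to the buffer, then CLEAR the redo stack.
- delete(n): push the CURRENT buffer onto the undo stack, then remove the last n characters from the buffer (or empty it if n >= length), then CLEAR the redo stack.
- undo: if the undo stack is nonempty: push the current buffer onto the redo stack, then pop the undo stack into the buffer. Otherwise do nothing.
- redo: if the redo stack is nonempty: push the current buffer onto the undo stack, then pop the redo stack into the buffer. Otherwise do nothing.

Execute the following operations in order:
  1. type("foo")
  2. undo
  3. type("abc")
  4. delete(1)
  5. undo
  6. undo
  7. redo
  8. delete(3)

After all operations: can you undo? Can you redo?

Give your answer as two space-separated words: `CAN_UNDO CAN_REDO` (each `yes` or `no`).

After op 1 (type): buf='foo' undo_depth=1 redo_depth=0
After op 2 (undo): buf='(empty)' undo_depth=0 redo_depth=1
After op 3 (type): buf='abc' undo_depth=1 redo_depth=0
After op 4 (delete): buf='ab' undo_depth=2 redo_depth=0
After op 5 (undo): buf='abc' undo_depth=1 redo_depth=1
After op 6 (undo): buf='(empty)' undo_depth=0 redo_depth=2
After op 7 (redo): buf='abc' undo_depth=1 redo_depth=1
After op 8 (delete): buf='(empty)' undo_depth=2 redo_depth=0

Answer: yes no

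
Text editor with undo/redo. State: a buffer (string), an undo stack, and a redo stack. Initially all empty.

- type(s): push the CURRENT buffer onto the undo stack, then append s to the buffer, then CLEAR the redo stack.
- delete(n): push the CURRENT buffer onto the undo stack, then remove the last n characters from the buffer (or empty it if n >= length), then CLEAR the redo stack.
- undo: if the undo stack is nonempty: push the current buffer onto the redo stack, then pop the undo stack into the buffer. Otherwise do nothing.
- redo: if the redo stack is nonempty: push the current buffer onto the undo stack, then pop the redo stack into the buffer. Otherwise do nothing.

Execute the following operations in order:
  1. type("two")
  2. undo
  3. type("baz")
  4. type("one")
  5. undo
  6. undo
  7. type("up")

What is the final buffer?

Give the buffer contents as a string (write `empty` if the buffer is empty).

After op 1 (type): buf='two' undo_depth=1 redo_depth=0
After op 2 (undo): buf='(empty)' undo_depth=0 redo_depth=1
After op 3 (type): buf='baz' undo_depth=1 redo_depth=0
After op 4 (type): buf='bazone' undo_depth=2 redo_depth=0
After op 5 (undo): buf='baz' undo_depth=1 redo_depth=1
After op 6 (undo): buf='(empty)' undo_depth=0 redo_depth=2
After op 7 (type): buf='up' undo_depth=1 redo_depth=0

Answer: up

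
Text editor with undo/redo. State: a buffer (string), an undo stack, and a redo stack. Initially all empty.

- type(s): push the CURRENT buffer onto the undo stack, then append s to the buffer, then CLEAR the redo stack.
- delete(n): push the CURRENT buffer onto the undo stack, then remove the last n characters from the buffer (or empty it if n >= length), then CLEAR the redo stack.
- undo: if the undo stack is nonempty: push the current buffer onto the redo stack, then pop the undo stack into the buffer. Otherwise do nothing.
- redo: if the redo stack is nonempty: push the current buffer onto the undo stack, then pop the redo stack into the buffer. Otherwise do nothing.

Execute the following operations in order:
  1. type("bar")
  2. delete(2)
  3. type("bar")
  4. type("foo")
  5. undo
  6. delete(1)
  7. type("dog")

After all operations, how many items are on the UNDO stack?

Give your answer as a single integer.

After op 1 (type): buf='bar' undo_depth=1 redo_depth=0
After op 2 (delete): buf='b' undo_depth=2 redo_depth=0
After op 3 (type): buf='bbar' undo_depth=3 redo_depth=0
After op 4 (type): buf='bbarfoo' undo_depth=4 redo_depth=0
After op 5 (undo): buf='bbar' undo_depth=3 redo_depth=1
After op 6 (delete): buf='bba' undo_depth=4 redo_depth=0
After op 7 (type): buf='bbadog' undo_depth=5 redo_depth=0

Answer: 5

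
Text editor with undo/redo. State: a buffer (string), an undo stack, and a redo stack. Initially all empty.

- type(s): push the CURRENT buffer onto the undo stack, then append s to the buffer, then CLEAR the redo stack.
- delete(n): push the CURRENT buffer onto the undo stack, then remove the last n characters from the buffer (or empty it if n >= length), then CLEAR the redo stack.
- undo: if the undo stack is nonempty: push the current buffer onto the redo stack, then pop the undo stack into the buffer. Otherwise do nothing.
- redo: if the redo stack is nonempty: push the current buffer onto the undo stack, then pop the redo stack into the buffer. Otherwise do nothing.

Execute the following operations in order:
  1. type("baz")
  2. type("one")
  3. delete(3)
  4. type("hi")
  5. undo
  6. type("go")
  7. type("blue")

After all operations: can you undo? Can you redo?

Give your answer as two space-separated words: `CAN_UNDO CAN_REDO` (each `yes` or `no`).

After op 1 (type): buf='baz' undo_depth=1 redo_depth=0
After op 2 (type): buf='bazone' undo_depth=2 redo_depth=0
After op 3 (delete): buf='baz' undo_depth=3 redo_depth=0
After op 4 (type): buf='bazhi' undo_depth=4 redo_depth=0
After op 5 (undo): buf='baz' undo_depth=3 redo_depth=1
After op 6 (type): buf='bazgo' undo_depth=4 redo_depth=0
After op 7 (type): buf='bazgoblue' undo_depth=5 redo_depth=0

Answer: yes no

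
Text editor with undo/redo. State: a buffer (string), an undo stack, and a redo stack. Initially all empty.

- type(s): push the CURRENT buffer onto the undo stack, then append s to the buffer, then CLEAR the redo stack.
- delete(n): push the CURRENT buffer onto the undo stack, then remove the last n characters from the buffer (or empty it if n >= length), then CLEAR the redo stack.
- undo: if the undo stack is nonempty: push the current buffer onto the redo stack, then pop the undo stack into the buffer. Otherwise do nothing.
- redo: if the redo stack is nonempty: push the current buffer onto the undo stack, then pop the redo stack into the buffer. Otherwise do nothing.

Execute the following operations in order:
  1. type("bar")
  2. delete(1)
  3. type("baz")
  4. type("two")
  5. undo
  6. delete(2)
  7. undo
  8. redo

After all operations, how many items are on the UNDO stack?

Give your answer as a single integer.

Answer: 4

Derivation:
After op 1 (type): buf='bar' undo_depth=1 redo_depth=0
After op 2 (delete): buf='ba' undo_depth=2 redo_depth=0
After op 3 (type): buf='babaz' undo_depth=3 redo_depth=0
After op 4 (type): buf='babaztwo' undo_depth=4 redo_depth=0
After op 5 (undo): buf='babaz' undo_depth=3 redo_depth=1
After op 6 (delete): buf='bab' undo_depth=4 redo_depth=0
After op 7 (undo): buf='babaz' undo_depth=3 redo_depth=1
After op 8 (redo): buf='bab' undo_depth=4 redo_depth=0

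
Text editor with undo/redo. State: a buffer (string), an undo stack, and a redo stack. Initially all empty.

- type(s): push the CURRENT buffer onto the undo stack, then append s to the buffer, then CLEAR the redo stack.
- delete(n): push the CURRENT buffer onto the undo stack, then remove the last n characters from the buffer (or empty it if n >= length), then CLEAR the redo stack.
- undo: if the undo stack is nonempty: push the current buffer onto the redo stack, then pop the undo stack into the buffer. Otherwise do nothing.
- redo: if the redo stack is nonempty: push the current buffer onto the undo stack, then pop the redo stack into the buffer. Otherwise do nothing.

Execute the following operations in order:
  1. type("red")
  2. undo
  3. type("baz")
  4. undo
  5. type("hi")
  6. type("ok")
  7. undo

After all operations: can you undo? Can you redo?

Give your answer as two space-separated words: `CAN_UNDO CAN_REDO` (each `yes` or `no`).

After op 1 (type): buf='red' undo_depth=1 redo_depth=0
After op 2 (undo): buf='(empty)' undo_depth=0 redo_depth=1
After op 3 (type): buf='baz' undo_depth=1 redo_depth=0
After op 4 (undo): buf='(empty)' undo_depth=0 redo_depth=1
After op 5 (type): buf='hi' undo_depth=1 redo_depth=0
After op 6 (type): buf='hiok' undo_depth=2 redo_depth=0
After op 7 (undo): buf='hi' undo_depth=1 redo_depth=1

Answer: yes yes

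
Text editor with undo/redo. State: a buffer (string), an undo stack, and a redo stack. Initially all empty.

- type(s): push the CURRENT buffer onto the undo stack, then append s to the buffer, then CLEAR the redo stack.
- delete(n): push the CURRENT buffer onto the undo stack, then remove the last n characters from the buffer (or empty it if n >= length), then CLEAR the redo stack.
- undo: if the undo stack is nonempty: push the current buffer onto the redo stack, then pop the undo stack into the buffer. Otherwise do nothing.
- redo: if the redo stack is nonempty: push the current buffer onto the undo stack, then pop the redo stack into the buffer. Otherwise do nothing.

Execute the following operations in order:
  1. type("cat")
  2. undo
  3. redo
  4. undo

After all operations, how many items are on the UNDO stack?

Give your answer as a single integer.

Answer: 0

Derivation:
After op 1 (type): buf='cat' undo_depth=1 redo_depth=0
After op 2 (undo): buf='(empty)' undo_depth=0 redo_depth=1
After op 3 (redo): buf='cat' undo_depth=1 redo_depth=0
After op 4 (undo): buf='(empty)' undo_depth=0 redo_depth=1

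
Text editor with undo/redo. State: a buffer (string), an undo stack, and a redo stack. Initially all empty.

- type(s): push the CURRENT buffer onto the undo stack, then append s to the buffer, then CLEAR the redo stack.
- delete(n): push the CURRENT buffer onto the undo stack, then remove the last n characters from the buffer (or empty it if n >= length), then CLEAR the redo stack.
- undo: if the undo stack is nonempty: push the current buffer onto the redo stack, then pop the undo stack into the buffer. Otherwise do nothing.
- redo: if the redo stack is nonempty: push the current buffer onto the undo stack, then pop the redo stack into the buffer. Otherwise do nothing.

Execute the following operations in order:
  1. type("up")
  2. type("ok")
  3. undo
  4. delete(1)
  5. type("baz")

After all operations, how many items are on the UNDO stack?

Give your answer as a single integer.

After op 1 (type): buf='up' undo_depth=1 redo_depth=0
After op 2 (type): buf='upok' undo_depth=2 redo_depth=0
After op 3 (undo): buf='up' undo_depth=1 redo_depth=1
After op 4 (delete): buf='u' undo_depth=2 redo_depth=0
After op 5 (type): buf='ubaz' undo_depth=3 redo_depth=0

Answer: 3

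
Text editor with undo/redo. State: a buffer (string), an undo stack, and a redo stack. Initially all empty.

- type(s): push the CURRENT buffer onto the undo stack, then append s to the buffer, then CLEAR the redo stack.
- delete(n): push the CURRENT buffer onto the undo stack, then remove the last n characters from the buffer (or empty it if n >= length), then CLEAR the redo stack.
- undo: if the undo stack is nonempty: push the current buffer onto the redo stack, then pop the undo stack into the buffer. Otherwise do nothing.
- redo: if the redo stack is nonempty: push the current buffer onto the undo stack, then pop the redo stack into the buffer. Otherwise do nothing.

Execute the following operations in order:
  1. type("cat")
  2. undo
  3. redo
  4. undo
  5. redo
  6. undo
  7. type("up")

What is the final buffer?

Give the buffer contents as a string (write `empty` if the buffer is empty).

After op 1 (type): buf='cat' undo_depth=1 redo_depth=0
After op 2 (undo): buf='(empty)' undo_depth=0 redo_depth=1
After op 3 (redo): buf='cat' undo_depth=1 redo_depth=0
After op 4 (undo): buf='(empty)' undo_depth=0 redo_depth=1
After op 5 (redo): buf='cat' undo_depth=1 redo_depth=0
After op 6 (undo): buf='(empty)' undo_depth=0 redo_depth=1
After op 7 (type): buf='up' undo_depth=1 redo_depth=0

Answer: up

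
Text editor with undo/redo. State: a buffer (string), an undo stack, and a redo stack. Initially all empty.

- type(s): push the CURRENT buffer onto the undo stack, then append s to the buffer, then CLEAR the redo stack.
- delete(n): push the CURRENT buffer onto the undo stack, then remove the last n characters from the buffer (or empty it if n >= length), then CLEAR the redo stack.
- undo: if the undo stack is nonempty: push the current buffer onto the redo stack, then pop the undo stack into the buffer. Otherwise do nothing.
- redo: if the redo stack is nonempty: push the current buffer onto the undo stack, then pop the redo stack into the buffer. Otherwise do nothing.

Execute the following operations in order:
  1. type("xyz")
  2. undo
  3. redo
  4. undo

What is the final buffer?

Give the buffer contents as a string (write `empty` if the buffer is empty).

After op 1 (type): buf='xyz' undo_depth=1 redo_depth=0
After op 2 (undo): buf='(empty)' undo_depth=0 redo_depth=1
After op 3 (redo): buf='xyz' undo_depth=1 redo_depth=0
After op 4 (undo): buf='(empty)' undo_depth=0 redo_depth=1

Answer: empty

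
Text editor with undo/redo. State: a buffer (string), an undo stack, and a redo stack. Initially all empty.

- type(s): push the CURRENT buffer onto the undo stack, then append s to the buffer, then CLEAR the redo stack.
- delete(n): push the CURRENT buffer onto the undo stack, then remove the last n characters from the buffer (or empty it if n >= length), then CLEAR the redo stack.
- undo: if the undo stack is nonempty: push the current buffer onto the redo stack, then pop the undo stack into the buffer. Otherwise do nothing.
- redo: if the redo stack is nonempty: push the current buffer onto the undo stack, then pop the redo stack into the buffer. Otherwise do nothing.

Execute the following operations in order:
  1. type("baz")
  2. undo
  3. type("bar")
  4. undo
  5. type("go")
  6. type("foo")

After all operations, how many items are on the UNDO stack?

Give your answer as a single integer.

After op 1 (type): buf='baz' undo_depth=1 redo_depth=0
After op 2 (undo): buf='(empty)' undo_depth=0 redo_depth=1
After op 3 (type): buf='bar' undo_depth=1 redo_depth=0
After op 4 (undo): buf='(empty)' undo_depth=0 redo_depth=1
After op 5 (type): buf='go' undo_depth=1 redo_depth=0
After op 6 (type): buf='gofoo' undo_depth=2 redo_depth=0

Answer: 2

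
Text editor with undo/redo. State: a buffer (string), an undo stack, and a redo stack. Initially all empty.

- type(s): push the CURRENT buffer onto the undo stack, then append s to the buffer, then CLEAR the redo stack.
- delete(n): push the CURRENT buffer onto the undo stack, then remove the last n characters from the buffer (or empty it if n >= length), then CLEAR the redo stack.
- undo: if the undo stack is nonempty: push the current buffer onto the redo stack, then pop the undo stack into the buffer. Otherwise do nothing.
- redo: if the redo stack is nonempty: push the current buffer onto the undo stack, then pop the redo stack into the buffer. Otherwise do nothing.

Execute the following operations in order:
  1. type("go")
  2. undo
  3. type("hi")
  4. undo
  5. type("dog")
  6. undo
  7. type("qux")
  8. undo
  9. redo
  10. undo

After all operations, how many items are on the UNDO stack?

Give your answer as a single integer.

Answer: 0

Derivation:
After op 1 (type): buf='go' undo_depth=1 redo_depth=0
After op 2 (undo): buf='(empty)' undo_depth=0 redo_depth=1
After op 3 (type): buf='hi' undo_depth=1 redo_depth=0
After op 4 (undo): buf='(empty)' undo_depth=0 redo_depth=1
After op 5 (type): buf='dog' undo_depth=1 redo_depth=0
After op 6 (undo): buf='(empty)' undo_depth=0 redo_depth=1
After op 7 (type): buf='qux' undo_depth=1 redo_depth=0
After op 8 (undo): buf='(empty)' undo_depth=0 redo_depth=1
After op 9 (redo): buf='qux' undo_depth=1 redo_depth=0
After op 10 (undo): buf='(empty)' undo_depth=0 redo_depth=1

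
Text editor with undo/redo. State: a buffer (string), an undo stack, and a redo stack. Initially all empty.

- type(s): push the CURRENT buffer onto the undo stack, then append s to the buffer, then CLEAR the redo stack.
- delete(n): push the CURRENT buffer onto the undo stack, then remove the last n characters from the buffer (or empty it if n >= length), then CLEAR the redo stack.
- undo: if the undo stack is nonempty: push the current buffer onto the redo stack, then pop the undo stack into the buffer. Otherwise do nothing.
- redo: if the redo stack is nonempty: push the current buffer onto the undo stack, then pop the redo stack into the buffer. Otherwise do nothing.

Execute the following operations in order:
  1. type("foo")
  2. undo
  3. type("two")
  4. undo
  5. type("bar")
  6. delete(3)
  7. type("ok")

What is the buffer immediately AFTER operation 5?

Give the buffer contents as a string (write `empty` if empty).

After op 1 (type): buf='foo' undo_depth=1 redo_depth=0
After op 2 (undo): buf='(empty)' undo_depth=0 redo_depth=1
After op 3 (type): buf='two' undo_depth=1 redo_depth=0
After op 4 (undo): buf='(empty)' undo_depth=0 redo_depth=1
After op 5 (type): buf='bar' undo_depth=1 redo_depth=0

Answer: bar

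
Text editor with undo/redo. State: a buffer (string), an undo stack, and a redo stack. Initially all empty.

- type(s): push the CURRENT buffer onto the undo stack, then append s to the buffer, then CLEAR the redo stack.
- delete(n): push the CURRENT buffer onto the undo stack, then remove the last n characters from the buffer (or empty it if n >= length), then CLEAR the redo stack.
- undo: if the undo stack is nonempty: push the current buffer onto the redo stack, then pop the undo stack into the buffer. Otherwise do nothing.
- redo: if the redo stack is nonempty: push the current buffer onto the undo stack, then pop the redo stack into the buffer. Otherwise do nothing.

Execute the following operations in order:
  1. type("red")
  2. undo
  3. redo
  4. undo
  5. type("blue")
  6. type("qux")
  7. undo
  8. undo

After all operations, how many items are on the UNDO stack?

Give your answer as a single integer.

Answer: 0

Derivation:
After op 1 (type): buf='red' undo_depth=1 redo_depth=0
After op 2 (undo): buf='(empty)' undo_depth=0 redo_depth=1
After op 3 (redo): buf='red' undo_depth=1 redo_depth=0
After op 4 (undo): buf='(empty)' undo_depth=0 redo_depth=1
After op 5 (type): buf='blue' undo_depth=1 redo_depth=0
After op 6 (type): buf='bluequx' undo_depth=2 redo_depth=0
After op 7 (undo): buf='blue' undo_depth=1 redo_depth=1
After op 8 (undo): buf='(empty)' undo_depth=0 redo_depth=2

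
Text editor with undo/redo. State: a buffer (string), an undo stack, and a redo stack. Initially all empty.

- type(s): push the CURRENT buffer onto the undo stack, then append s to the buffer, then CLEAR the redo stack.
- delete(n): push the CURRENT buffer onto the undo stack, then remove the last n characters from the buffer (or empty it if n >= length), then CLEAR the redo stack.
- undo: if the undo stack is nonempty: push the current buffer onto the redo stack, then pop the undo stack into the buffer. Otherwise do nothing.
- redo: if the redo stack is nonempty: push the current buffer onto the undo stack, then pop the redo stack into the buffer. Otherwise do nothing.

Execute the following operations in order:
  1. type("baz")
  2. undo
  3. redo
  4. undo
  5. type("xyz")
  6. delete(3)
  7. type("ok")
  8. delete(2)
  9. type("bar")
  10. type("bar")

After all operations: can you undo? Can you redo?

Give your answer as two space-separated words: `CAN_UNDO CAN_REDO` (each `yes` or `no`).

After op 1 (type): buf='baz' undo_depth=1 redo_depth=0
After op 2 (undo): buf='(empty)' undo_depth=0 redo_depth=1
After op 3 (redo): buf='baz' undo_depth=1 redo_depth=0
After op 4 (undo): buf='(empty)' undo_depth=0 redo_depth=1
After op 5 (type): buf='xyz' undo_depth=1 redo_depth=0
After op 6 (delete): buf='(empty)' undo_depth=2 redo_depth=0
After op 7 (type): buf='ok' undo_depth=3 redo_depth=0
After op 8 (delete): buf='(empty)' undo_depth=4 redo_depth=0
After op 9 (type): buf='bar' undo_depth=5 redo_depth=0
After op 10 (type): buf='barbar' undo_depth=6 redo_depth=0

Answer: yes no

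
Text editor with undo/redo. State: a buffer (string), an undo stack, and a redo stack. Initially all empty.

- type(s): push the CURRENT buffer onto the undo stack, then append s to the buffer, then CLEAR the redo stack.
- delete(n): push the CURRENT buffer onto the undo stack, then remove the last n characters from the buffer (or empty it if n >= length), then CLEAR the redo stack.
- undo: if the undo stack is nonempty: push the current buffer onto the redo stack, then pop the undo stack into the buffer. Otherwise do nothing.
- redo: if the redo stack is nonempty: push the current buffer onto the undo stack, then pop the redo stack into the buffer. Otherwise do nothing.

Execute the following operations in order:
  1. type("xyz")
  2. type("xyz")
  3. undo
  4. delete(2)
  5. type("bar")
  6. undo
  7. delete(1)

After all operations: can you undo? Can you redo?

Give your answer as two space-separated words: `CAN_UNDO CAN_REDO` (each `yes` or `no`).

Answer: yes no

Derivation:
After op 1 (type): buf='xyz' undo_depth=1 redo_depth=0
After op 2 (type): buf='xyzxyz' undo_depth=2 redo_depth=0
After op 3 (undo): buf='xyz' undo_depth=1 redo_depth=1
After op 4 (delete): buf='x' undo_depth=2 redo_depth=0
After op 5 (type): buf='xbar' undo_depth=3 redo_depth=0
After op 6 (undo): buf='x' undo_depth=2 redo_depth=1
After op 7 (delete): buf='(empty)' undo_depth=3 redo_depth=0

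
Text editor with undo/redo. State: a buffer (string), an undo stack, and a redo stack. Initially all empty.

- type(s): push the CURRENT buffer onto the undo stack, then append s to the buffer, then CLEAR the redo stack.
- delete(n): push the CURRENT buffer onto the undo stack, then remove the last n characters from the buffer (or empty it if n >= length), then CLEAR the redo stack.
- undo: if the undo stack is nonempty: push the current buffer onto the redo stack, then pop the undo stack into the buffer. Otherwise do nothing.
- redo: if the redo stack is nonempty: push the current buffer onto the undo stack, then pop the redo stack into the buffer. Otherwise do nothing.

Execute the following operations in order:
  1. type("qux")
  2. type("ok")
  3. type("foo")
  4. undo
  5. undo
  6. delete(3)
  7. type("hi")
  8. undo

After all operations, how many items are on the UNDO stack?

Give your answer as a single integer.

Answer: 2

Derivation:
After op 1 (type): buf='qux' undo_depth=1 redo_depth=0
After op 2 (type): buf='quxok' undo_depth=2 redo_depth=0
After op 3 (type): buf='quxokfoo' undo_depth=3 redo_depth=0
After op 4 (undo): buf='quxok' undo_depth=2 redo_depth=1
After op 5 (undo): buf='qux' undo_depth=1 redo_depth=2
After op 6 (delete): buf='(empty)' undo_depth=2 redo_depth=0
After op 7 (type): buf='hi' undo_depth=3 redo_depth=0
After op 8 (undo): buf='(empty)' undo_depth=2 redo_depth=1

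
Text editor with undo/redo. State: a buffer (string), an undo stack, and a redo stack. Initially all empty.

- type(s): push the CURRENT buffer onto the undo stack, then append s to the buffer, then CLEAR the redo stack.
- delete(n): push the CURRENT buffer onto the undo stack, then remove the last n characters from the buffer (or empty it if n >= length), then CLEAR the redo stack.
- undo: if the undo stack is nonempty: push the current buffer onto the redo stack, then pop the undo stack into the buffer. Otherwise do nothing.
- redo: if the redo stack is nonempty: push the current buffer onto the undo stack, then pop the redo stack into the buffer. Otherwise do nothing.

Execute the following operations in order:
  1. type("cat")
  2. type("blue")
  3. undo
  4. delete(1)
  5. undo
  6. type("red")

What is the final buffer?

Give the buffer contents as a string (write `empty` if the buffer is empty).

Answer: catred

Derivation:
After op 1 (type): buf='cat' undo_depth=1 redo_depth=0
After op 2 (type): buf='catblue' undo_depth=2 redo_depth=0
After op 3 (undo): buf='cat' undo_depth=1 redo_depth=1
After op 4 (delete): buf='ca' undo_depth=2 redo_depth=0
After op 5 (undo): buf='cat' undo_depth=1 redo_depth=1
After op 6 (type): buf='catred' undo_depth=2 redo_depth=0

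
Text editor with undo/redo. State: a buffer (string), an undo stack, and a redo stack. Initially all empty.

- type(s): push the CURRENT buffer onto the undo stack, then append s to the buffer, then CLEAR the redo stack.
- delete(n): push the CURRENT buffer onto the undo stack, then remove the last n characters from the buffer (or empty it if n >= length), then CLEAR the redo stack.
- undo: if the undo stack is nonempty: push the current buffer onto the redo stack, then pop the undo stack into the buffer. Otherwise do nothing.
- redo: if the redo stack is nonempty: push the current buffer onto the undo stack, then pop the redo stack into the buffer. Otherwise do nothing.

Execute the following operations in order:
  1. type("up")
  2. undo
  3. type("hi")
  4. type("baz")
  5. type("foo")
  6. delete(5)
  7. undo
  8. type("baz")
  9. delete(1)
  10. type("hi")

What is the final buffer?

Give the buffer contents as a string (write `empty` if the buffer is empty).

After op 1 (type): buf='up' undo_depth=1 redo_depth=0
After op 2 (undo): buf='(empty)' undo_depth=0 redo_depth=1
After op 3 (type): buf='hi' undo_depth=1 redo_depth=0
After op 4 (type): buf='hibaz' undo_depth=2 redo_depth=0
After op 5 (type): buf='hibazfoo' undo_depth=3 redo_depth=0
After op 6 (delete): buf='hib' undo_depth=4 redo_depth=0
After op 7 (undo): buf='hibazfoo' undo_depth=3 redo_depth=1
After op 8 (type): buf='hibazfoobaz' undo_depth=4 redo_depth=0
After op 9 (delete): buf='hibazfooba' undo_depth=5 redo_depth=0
After op 10 (type): buf='hibazfoobahi' undo_depth=6 redo_depth=0

Answer: hibazfoobahi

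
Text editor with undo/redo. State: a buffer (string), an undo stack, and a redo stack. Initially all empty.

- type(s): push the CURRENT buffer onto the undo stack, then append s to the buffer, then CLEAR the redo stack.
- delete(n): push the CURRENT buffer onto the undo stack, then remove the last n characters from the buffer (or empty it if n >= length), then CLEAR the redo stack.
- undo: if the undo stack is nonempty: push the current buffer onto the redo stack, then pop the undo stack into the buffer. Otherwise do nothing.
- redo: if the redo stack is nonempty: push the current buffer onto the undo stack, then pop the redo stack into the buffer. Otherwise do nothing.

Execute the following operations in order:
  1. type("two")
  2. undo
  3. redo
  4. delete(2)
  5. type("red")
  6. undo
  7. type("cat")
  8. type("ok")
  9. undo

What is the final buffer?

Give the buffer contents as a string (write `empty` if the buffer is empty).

Answer: tcat

Derivation:
After op 1 (type): buf='two' undo_depth=1 redo_depth=0
After op 2 (undo): buf='(empty)' undo_depth=0 redo_depth=1
After op 3 (redo): buf='two' undo_depth=1 redo_depth=0
After op 4 (delete): buf='t' undo_depth=2 redo_depth=0
After op 5 (type): buf='tred' undo_depth=3 redo_depth=0
After op 6 (undo): buf='t' undo_depth=2 redo_depth=1
After op 7 (type): buf='tcat' undo_depth=3 redo_depth=0
After op 8 (type): buf='tcatok' undo_depth=4 redo_depth=0
After op 9 (undo): buf='tcat' undo_depth=3 redo_depth=1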